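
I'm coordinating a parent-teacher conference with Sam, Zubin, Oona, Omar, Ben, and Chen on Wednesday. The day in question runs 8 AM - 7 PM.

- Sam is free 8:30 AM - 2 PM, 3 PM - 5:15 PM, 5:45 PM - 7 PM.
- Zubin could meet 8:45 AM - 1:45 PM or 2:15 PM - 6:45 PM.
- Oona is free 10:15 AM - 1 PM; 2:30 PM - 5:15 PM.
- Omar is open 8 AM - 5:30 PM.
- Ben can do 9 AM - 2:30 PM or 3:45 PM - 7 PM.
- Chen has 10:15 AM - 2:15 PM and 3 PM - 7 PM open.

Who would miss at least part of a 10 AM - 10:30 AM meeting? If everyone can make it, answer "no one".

Chen, Oona

Sam: free for 10:00-10:30. Zubin: free for 10:00-10:30. Oona: not fully free for 10:00-10:30. Omar: free for 10:00-10:30. Ben: free for 10:00-10:30. Chen: not fully free for 10:00-10:30.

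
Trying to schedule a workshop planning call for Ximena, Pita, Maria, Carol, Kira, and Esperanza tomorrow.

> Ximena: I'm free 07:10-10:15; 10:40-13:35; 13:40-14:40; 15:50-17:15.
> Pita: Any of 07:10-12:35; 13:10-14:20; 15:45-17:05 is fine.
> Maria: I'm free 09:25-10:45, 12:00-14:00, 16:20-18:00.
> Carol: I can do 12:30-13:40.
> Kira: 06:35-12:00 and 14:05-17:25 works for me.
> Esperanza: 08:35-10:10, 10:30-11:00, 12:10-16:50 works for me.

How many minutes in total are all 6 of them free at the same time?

0

Ximena ∩ Pita: 07:10-10:15, 10:40-12:35, 13:10-13:35, 13:40-14:20, 15:50-17:05.
Ximena ∩ Pita ∩ Maria: 09:25-10:15, 10:40-10:45, 12:00-12:35, 13:10-13:35, 13:40-14:00, 16:20-17:05.
Ximena ∩ Pita ∩ Maria ∩ Carol: 12:30-12:35, 13:10-13:35.
Ximena ∩ Pita ∩ Maria ∩ Carol ∩ Kira: ∅.
Ximena ∩ Pita ∩ Maria ∩ Carol ∩ Kira ∩ Esperanza: ∅.
There is no time when everyone is free.
There is no common window, so the total is 0 minutes.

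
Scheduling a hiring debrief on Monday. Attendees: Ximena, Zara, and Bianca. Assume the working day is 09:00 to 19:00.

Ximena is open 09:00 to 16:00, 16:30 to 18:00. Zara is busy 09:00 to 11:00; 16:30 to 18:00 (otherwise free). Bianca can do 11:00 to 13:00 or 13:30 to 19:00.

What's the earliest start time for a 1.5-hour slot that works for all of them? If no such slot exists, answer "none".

11:00

Ximena free: 09:00-16:00, 16:30-18:00.
Zara free: 11:00-16:30, 18:00-19:00 (invert busy blocks within the working day).
Bianca free: 11:00-13:00, 13:30-19:00.
Ximena ∩ Zara: 11:00-16:00.
Ximena ∩ Zara ∩ Bianca: 11:00-13:00, 13:30-16:00.
Those are the intersection windows.
The first common window of at least 90 minutes is 11:00-13:00, so the earliest start is 11:00.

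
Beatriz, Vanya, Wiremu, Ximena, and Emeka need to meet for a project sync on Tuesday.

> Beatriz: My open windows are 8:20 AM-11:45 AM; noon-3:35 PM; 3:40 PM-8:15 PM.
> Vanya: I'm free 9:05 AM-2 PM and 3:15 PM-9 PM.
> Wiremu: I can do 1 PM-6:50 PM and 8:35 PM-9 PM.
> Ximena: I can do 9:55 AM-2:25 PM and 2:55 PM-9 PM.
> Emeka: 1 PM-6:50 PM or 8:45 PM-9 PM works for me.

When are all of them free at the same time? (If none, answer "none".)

13:00-14:00, 15:15-15:35, 15:40-18:50

Beatriz ∩ Vanya: 09:05-11:45, 12:00-14:00, 15:15-15:35, 15:40-20:15.
Beatriz ∩ Vanya ∩ Wiremu: 13:00-14:00, 15:15-15:35, 15:40-18:50.
Beatriz ∩ Vanya ∩ Wiremu ∩ Ximena: 13:00-14:00, 15:15-15:35, 15:40-18:50.
Beatriz ∩ Vanya ∩ Wiremu ∩ Ximena ∩ Emeka: 13:00-14:00, 15:15-15:35, 15:40-18:50.
So the common availability across everyone is 13:00-14:00, 15:15-15:35, 15:40-18:50.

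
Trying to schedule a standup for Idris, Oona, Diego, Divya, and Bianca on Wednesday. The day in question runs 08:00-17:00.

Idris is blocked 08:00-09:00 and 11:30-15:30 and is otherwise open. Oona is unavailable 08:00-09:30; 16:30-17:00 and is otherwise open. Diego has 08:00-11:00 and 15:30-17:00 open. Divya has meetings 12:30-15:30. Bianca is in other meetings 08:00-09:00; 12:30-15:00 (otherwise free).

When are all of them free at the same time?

Idris free: 09:00-11:30, 15:30-17:00 (invert busy blocks within the working day).
Oona free: 09:30-16:30 (invert busy blocks within the working day).
Diego free: 08:00-11:00, 15:30-17:00.
Divya free: 08:00-12:30, 15:30-17:00 (invert busy blocks within the working day).
Bianca free: 09:00-12:30, 15:00-17:00 (invert busy blocks within the working day).
Idris ∩ Oona: 09:30-11:30, 15:30-16:30.
Idris ∩ Oona ∩ Diego: 09:30-11:00, 15:30-16:30.
Idris ∩ Oona ∩ Diego ∩ Divya: 09:30-11:00, 15:30-16:30.
Idris ∩ Oona ∩ Diego ∩ Divya ∩ Bianca: 09:30-11:00, 15:30-16:30.

09:30-11:00, 15:30-16:30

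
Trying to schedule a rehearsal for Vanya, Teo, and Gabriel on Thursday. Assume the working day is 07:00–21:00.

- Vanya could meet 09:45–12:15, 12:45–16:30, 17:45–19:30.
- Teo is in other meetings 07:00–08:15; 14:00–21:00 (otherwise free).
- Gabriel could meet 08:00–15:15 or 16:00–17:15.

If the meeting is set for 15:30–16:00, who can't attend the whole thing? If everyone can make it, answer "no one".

Gabriel, Teo

Vanya free: 09:45-12:15, 12:45-16:30, 17:45-19:30.
Teo free: 08:15-14:00 (invert busy blocks within the working day).
Gabriel free: 08:00-15:15, 16:00-17:15.
Vanya: free for 15:30-16:00. Teo: not fully free for 15:30-16:00. Gabriel: not fully free for 15:30-16:00.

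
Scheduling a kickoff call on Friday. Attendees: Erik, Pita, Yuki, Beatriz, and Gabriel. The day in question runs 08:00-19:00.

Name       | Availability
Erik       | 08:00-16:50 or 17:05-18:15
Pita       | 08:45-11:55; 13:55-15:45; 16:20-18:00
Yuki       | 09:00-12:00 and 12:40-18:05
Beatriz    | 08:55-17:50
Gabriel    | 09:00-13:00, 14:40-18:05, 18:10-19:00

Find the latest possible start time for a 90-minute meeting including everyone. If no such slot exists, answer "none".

Erik ∩ Pita: 08:45-11:55, 13:55-15:45, 16:20-16:50, 17:05-18:00.
Erik ∩ Pita ∩ Yuki: 09:00-11:55, 13:55-15:45, 16:20-16:50, 17:05-18:00.
Erik ∩ Pita ∩ Yuki ∩ Beatriz: 09:00-11:55, 13:55-15:45, 16:20-16:50, 17:05-17:50.
Erik ∩ Pita ∩ Yuki ∩ Beatriz ∩ Gabriel: 09:00-11:55, 14:40-15:45, 16:20-16:50, 17:05-17:50.
The last common window of at least 90 minutes is 09:00-11:55; a 90-minute meeting can start as late as 10:25 and still end by 11:55.

10:25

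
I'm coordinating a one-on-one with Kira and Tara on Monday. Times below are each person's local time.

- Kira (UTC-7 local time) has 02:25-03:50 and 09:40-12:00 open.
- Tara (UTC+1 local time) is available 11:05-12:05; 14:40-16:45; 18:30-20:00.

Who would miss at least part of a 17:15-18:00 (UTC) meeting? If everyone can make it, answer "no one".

Tara

Kira in UTC: 09:25-10:50, 16:40-19:00 (add 7h to convert from UTC-7).
Tara in UTC: 10:05-11:05, 13:40-15:45, 17:30-19:00 (subtract 1h to convert from UTC+1).
Kira: free for 17:15-18:00. Tara: not fully free for 17:15-18:00.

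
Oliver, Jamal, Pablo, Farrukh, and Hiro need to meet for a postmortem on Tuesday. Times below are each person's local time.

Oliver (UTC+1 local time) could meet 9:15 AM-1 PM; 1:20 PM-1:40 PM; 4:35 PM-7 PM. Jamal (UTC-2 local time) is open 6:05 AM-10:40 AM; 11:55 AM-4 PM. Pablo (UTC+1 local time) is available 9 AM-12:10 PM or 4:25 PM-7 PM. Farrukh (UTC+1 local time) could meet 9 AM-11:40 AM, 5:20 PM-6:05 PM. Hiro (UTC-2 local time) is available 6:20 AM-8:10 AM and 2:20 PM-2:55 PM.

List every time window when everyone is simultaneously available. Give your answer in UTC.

Oliver in UTC: 08:15-12:00, 12:20-12:40, 15:35-18:00 (subtract 1h to convert from UTC+1).
Jamal in UTC: 08:05-12:40, 13:55-18:00 (add 2h to convert from UTC-2).
Pablo in UTC: 08:00-11:10, 15:25-18:00 (subtract 1h to convert from UTC+1).
Farrukh in UTC: 08:00-10:40, 16:20-17:05 (subtract 1h to convert from UTC+1).
Hiro in UTC: 08:20-10:10, 16:20-16:55 (add 2h to convert from UTC-2).
Oliver ∩ Jamal: 08:15-12:00, 12:20-12:40, 15:35-18:00.
Oliver ∩ Jamal ∩ Pablo: 08:15-11:10, 15:35-18:00.
Oliver ∩ Jamal ∩ Pablo ∩ Farrukh: 08:15-10:40, 16:20-17:05.
Oliver ∩ Jamal ∩ Pablo ∩ Farrukh ∩ Hiro: 08:20-10:10, 16:20-16:55.
So the common availability across everyone is 08:20-10:10, 16:20-16:55.

08:20-10:10, 16:20-16:55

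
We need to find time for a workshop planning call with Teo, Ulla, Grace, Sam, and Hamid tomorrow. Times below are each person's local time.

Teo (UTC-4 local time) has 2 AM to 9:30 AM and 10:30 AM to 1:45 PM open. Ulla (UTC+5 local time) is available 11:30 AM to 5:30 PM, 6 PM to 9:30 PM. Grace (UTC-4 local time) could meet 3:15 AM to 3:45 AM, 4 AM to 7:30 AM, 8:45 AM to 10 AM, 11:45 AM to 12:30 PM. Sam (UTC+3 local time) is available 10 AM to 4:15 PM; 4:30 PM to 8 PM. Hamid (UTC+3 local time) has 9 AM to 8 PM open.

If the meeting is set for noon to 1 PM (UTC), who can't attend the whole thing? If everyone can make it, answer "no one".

Grace, Ulla

Teo in UTC: 06:00-13:30, 14:30-17:45 (add 4h to convert from UTC-4).
Ulla in UTC: 06:30-12:30, 13:00-16:30 (subtract 5h to convert from UTC+5).
Grace in UTC: 07:15-07:45, 08:00-11:30, 12:45-14:00, 15:45-16:30 (add 4h to convert from UTC-4).
Sam in UTC: 07:00-13:15, 13:30-17:00 (subtract 3h to convert from UTC+3).
Hamid in UTC: 06:00-17:00 (subtract 3h to convert from UTC+3).
Teo: free for 12:00-13:00. Ulla: not fully free for 12:00-13:00. Grace: not fully free for 12:00-13:00. Sam: free for 12:00-13:00. Hamid: free for 12:00-13:00.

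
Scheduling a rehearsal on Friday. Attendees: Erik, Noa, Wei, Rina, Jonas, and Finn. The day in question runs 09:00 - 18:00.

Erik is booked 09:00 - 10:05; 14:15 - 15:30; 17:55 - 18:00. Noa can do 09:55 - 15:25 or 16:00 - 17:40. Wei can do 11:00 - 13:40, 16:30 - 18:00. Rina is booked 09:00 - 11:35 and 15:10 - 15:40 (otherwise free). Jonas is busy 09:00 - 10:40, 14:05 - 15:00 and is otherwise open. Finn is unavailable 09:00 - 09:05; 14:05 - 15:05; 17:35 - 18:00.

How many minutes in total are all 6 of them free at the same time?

190

Erik free: 10:05-14:15, 15:30-17:55 (invert busy blocks within the working day).
Noa free: 09:55-15:25, 16:00-17:40.
Wei free: 11:00-13:40, 16:30-18:00.
Rina free: 11:35-15:10, 15:40-18:00 (invert busy blocks within the working day).
Jonas free: 10:40-14:05, 15:00-18:00 (invert busy blocks within the working day).
Finn free: 09:05-14:05, 15:05-17:35 (invert busy blocks within the working day).
Erik ∩ Noa: 10:05-14:15, 16:00-17:40.
Erik ∩ Noa ∩ Wei: 11:00-13:40, 16:30-17:40.
Erik ∩ Noa ∩ Wei ∩ Rina: 11:35-13:40, 16:30-17:40.
Erik ∩ Noa ∩ Wei ∩ Rina ∩ Jonas: 11:35-13:40, 16:30-17:40.
Erik ∩ Noa ∩ Wei ∩ Rina ∩ Jonas ∩ Finn: 11:35-13:40, 16:30-17:35.
So the common availability across everyone is 11:35-13:40, 16:30-17:35.
Summing the common windows: 125 + 65 = 190 minutes.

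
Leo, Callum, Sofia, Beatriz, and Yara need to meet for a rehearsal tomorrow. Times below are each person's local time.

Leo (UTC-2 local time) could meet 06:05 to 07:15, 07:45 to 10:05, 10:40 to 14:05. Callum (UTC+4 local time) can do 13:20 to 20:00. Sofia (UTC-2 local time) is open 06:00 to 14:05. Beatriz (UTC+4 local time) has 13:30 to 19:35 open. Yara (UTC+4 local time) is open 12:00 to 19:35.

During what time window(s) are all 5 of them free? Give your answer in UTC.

Leo in UTC: 08:05-09:15, 09:45-12:05, 12:40-16:05 (add 2h to convert from UTC-2).
Callum in UTC: 09:20-16:00 (subtract 4h to convert from UTC+4).
Sofia in UTC: 08:00-16:05 (add 2h to convert from UTC-2).
Beatriz in UTC: 09:30-15:35 (subtract 4h to convert from UTC+4).
Yara in UTC: 08:00-15:35 (subtract 4h to convert from UTC+4).
Leo ∩ Callum: 09:45-12:05, 12:40-16:00.
Leo ∩ Callum ∩ Sofia: 09:45-12:05, 12:40-16:00.
Leo ∩ Callum ∩ Sofia ∩ Beatriz: 09:45-12:05, 12:40-15:35.
Leo ∩ Callum ∩ Sofia ∩ Beatriz ∩ Yara: 09:45-12:05, 12:40-15:35.
Those are the intersection windows.

09:45-12:05, 12:40-15:35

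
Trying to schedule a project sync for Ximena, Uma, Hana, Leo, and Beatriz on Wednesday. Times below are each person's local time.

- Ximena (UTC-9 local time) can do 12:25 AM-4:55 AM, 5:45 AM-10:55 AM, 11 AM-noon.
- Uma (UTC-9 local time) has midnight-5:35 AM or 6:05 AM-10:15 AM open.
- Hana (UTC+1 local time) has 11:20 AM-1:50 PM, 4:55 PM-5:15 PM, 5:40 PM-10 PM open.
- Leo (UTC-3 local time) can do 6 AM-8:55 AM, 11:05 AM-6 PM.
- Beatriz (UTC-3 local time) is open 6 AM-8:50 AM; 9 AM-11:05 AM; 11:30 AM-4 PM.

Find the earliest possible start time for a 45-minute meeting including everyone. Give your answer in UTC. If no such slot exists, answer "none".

10:20

Ximena in UTC: 09:25-13:55, 14:45-19:55, 20:00-21:00 (add 9h to convert from UTC-9).
Uma in UTC: 09:00-14:35, 15:05-19:15 (add 9h to convert from UTC-9).
Hana in UTC: 10:20-12:50, 15:55-16:15, 16:40-21:00 (subtract 1h to convert from UTC+1).
Leo in UTC: 09:00-11:55, 14:05-21:00 (add 3h to convert from UTC-3).
Beatriz in UTC: 09:00-11:50, 12:00-14:05, 14:30-19:00 (add 3h to convert from UTC-3).
Ximena ∩ Uma: 09:25-13:55, 15:05-19:15.
Ximena ∩ Uma ∩ Hana: 10:20-12:50, 15:55-16:15, 16:40-19:15.
Ximena ∩ Uma ∩ Hana ∩ Leo: 10:20-11:55, 15:55-16:15, 16:40-19:15.
Ximena ∩ Uma ∩ Hana ∩ Leo ∩ Beatriz: 10:20-11:50, 15:55-16:15, 16:40-19:00.
The first common window of at least 45 minutes is 10:20-11:50, so the earliest start is 10:20.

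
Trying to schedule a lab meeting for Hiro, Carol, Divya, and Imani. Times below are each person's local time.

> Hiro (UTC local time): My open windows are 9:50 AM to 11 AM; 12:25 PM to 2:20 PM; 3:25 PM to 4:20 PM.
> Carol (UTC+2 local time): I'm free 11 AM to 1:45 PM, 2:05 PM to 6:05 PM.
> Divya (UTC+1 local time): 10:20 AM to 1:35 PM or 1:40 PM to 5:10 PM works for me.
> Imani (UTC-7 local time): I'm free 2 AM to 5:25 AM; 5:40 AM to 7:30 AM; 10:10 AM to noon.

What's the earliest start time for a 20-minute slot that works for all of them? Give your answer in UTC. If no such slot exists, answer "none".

09:50

Hiro in UTC: 09:50-11:00, 12:25-14:20, 15:25-16:20.
Carol in UTC: 09:00-11:45, 12:05-16:05 (subtract 2h to convert from UTC+2).
Divya in UTC: 09:20-12:35, 12:40-16:10 (subtract 1h to convert from UTC+1).
Imani in UTC: 09:00-12:25, 12:40-14:30, 17:10-19:00 (add 7h to convert from UTC-7).
Hiro ∩ Carol: 09:50-11:00, 12:25-14:20, 15:25-16:05.
Hiro ∩ Carol ∩ Divya: 09:50-11:00, 12:25-12:35, 12:40-14:20, 15:25-16:05.
Hiro ∩ Carol ∩ Divya ∩ Imani: 09:50-11:00, 12:40-14:20.
The first common window of at least 20 minutes is 09:50-11:00, so the earliest start is 09:50.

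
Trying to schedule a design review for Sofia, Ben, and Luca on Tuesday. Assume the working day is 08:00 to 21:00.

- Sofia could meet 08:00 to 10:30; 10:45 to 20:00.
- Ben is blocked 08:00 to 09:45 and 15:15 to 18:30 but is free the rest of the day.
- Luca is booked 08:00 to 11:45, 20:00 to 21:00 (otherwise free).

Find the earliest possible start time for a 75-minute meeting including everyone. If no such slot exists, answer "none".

11:45

Sofia free: 08:00-10:30, 10:45-20:00.
Ben free: 09:45-15:15, 18:30-21:00 (invert busy blocks within the working day).
Luca free: 11:45-20:00 (invert busy blocks within the working day).
Sofia ∩ Ben: 09:45-10:30, 10:45-15:15, 18:30-20:00.
Sofia ∩ Ben ∩ Luca: 11:45-15:15, 18:30-20:00.
The first common window of at least 75 minutes is 11:45-15:15, so the earliest start is 11:45.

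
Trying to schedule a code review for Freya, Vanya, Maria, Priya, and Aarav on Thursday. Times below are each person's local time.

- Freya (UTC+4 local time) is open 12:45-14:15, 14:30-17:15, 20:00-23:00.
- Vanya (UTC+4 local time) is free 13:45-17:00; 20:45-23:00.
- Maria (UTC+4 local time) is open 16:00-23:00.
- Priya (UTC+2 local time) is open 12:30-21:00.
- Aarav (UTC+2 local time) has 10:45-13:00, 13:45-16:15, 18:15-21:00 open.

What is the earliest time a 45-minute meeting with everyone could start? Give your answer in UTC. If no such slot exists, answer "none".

Freya in UTC: 08:45-10:15, 10:30-13:15, 16:00-19:00 (subtract 4h to convert from UTC+4).
Vanya in UTC: 09:45-13:00, 16:45-19:00 (subtract 4h to convert from UTC+4).
Maria in UTC: 12:00-19:00 (subtract 4h to convert from UTC+4).
Priya in UTC: 10:30-19:00 (subtract 2h to convert from UTC+2).
Aarav in UTC: 08:45-11:00, 11:45-14:15, 16:15-19:00 (subtract 2h to convert from UTC+2).
Freya ∩ Vanya: 09:45-10:15, 10:30-13:00, 16:45-19:00.
Freya ∩ Vanya ∩ Maria: 12:00-13:00, 16:45-19:00.
Freya ∩ Vanya ∩ Maria ∩ Priya: 12:00-13:00, 16:45-19:00.
Freya ∩ Vanya ∩ Maria ∩ Priya ∩ Aarav: 12:00-13:00, 16:45-19:00.
The first common window of at least 45 minutes is 12:00-13:00, so the earliest start is 12:00.

12:00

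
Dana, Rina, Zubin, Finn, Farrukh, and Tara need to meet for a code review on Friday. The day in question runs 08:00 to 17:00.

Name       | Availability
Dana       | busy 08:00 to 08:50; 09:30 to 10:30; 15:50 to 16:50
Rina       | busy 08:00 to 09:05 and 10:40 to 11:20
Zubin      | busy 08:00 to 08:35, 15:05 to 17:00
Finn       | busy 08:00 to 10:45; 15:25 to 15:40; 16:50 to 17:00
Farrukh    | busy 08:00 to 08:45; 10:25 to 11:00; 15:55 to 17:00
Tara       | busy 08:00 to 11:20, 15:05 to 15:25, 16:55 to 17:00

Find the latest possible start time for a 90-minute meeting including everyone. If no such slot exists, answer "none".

13:35

Dana free: 08:50-09:30, 10:30-15:50, 16:50-17:00 (invert busy blocks within the working day).
Rina free: 09:05-10:40, 11:20-17:00 (invert busy blocks within the working day).
Zubin free: 08:35-15:05 (invert busy blocks within the working day).
Finn free: 10:45-15:25, 15:40-16:50 (invert busy blocks within the working day).
Farrukh free: 08:45-10:25, 11:00-15:55 (invert busy blocks within the working day).
Tara free: 11:20-15:05, 15:25-16:55 (invert busy blocks within the working day).
Dana ∩ Rina: 09:05-09:30, 10:30-10:40, 11:20-15:50, 16:50-17:00.
Dana ∩ Rina ∩ Zubin: 09:05-09:30, 10:30-10:40, 11:20-15:05.
Dana ∩ Rina ∩ Zubin ∩ Finn: 11:20-15:05.
Dana ∩ Rina ∩ Zubin ∩ Finn ∩ Farrukh: 11:20-15:05.
Dana ∩ Rina ∩ Zubin ∩ Finn ∩ Farrukh ∩ Tara: 11:20-15:05.
So the common availability across everyone is 11:20-15:05.
The last common window of at least 90 minutes is 11:20-15:05; a 90-minute meeting can start as late as 13:35 and still end by 15:05.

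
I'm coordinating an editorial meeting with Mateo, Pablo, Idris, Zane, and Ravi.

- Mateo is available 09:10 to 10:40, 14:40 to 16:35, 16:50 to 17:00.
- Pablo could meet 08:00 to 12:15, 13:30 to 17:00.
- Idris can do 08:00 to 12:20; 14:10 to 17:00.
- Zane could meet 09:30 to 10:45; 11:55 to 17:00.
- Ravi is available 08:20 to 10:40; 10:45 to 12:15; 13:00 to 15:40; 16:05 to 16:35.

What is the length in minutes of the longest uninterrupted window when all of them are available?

Mateo ∩ Pablo: 09:10-10:40, 14:40-16:35, 16:50-17:00.
Mateo ∩ Pablo ∩ Idris: 09:10-10:40, 14:40-16:35, 16:50-17:00.
Mateo ∩ Pablo ∩ Idris ∩ Zane: 09:30-10:40, 14:40-16:35, 16:50-17:00.
Mateo ∩ Pablo ∩ Idris ∩ Zane ∩ Ravi: 09:30-10:40, 14:40-15:40, 16:05-16:35.
Those are the intersection windows.
The longest is 09:30-10:40 at 70 minutes.

70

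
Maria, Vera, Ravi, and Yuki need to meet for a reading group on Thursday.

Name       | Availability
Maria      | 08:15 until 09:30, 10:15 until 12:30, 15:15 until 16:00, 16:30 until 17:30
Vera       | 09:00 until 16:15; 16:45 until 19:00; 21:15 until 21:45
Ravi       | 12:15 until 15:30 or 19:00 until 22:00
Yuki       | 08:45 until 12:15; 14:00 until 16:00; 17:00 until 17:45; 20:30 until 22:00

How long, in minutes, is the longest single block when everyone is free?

15

Maria ∩ Vera: 09:00-09:30, 10:15-12:30, 15:15-16:00, 16:45-17:30.
Maria ∩ Vera ∩ Ravi: 12:15-12:30, 15:15-15:30.
Maria ∩ Vera ∩ Ravi ∩ Yuki: 15:15-15:30.
So the common availability across everyone is 15:15-15:30.
The longest is 15:15-15:30 at 15 minutes.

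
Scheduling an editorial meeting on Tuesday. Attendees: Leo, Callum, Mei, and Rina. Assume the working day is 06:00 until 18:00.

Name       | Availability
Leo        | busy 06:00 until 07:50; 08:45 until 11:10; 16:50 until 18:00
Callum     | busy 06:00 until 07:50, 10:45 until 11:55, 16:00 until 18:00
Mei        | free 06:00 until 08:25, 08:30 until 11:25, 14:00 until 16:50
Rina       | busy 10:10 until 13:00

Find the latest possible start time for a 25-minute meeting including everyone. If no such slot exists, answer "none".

Leo free: 07:50-08:45, 11:10-16:50 (invert busy blocks within the working day).
Callum free: 07:50-10:45, 11:55-16:00 (invert busy blocks within the working day).
Mei free: 06:00-08:25, 08:30-11:25, 14:00-16:50.
Rina free: 06:00-10:10, 13:00-18:00 (invert busy blocks within the working day).
Leo ∩ Callum: 07:50-08:45, 11:55-16:00.
Leo ∩ Callum ∩ Mei: 07:50-08:25, 08:30-08:45, 14:00-16:00.
Leo ∩ Callum ∩ Mei ∩ Rina: 07:50-08:25, 08:30-08:45, 14:00-16:00.
The last common window of at least 25 minutes is 14:00-16:00; a 25-minute meeting can start as late as 15:35 and still end by 16:00.

15:35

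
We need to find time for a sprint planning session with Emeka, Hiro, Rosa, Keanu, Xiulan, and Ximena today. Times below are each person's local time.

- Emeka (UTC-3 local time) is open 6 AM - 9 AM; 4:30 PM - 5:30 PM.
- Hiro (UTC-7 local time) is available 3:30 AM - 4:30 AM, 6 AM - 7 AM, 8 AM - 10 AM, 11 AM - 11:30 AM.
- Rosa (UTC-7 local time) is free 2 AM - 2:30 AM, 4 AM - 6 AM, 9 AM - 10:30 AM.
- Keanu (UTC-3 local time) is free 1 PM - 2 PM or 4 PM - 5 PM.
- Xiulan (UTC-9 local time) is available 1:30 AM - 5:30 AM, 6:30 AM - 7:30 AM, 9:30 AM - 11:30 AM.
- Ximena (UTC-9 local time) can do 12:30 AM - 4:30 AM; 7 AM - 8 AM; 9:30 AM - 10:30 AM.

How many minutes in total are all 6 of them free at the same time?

Emeka in UTC: 09:00-12:00, 19:30-20:30 (add 3h to convert from UTC-3).
Hiro in UTC: 10:30-11:30, 13:00-14:00, 15:00-17:00, 18:00-18:30 (add 7h to convert from UTC-7).
Rosa in UTC: 09:00-09:30, 11:00-13:00, 16:00-17:30 (add 7h to convert from UTC-7).
Keanu in UTC: 16:00-17:00, 19:00-20:00 (add 3h to convert from UTC-3).
Xiulan in UTC: 10:30-14:30, 15:30-16:30, 18:30-20:30 (add 9h to convert from UTC-9).
Ximena in UTC: 09:30-13:30, 16:00-17:00, 18:30-19:30 (add 9h to convert from UTC-9).
Emeka ∩ Hiro: 10:30-11:30.
Emeka ∩ Hiro ∩ Rosa: 11:00-11:30.
Emeka ∩ Hiro ∩ Rosa ∩ Keanu: ∅.
Emeka ∩ Hiro ∩ Rosa ∩ Keanu ∩ Xiulan: ∅.
Emeka ∩ Hiro ∩ Rosa ∩ Keanu ∩ Xiulan ∩ Ximena: ∅.
There is no time when everyone is free.
There is no common window, so the total is 0 minutes.

0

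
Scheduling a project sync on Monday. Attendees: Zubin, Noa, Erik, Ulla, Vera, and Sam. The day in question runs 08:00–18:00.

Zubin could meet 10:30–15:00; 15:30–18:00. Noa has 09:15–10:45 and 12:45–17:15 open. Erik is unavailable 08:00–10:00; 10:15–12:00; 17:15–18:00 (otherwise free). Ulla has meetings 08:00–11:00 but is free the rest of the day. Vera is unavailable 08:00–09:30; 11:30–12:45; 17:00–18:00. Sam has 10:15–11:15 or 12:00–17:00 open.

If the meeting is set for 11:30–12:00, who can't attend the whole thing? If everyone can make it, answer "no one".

Zubin free: 10:30-15:00, 15:30-18:00.
Noa free: 09:15-10:45, 12:45-17:15.
Erik free: 10:00-10:15, 12:00-17:15 (invert busy blocks within the working day).
Ulla free: 11:00-18:00 (invert busy blocks within the working day).
Vera free: 09:30-11:30, 12:45-17:00 (invert busy blocks within the working day).
Sam free: 10:15-11:15, 12:00-17:00.
Zubin: free for 11:30-12:00. Noa: not fully free for 11:30-12:00. Erik: not fully free for 11:30-12:00. Ulla: free for 11:30-12:00. Vera: not fully free for 11:30-12:00. Sam: not fully free for 11:30-12:00.

Erik, Noa, Sam, Vera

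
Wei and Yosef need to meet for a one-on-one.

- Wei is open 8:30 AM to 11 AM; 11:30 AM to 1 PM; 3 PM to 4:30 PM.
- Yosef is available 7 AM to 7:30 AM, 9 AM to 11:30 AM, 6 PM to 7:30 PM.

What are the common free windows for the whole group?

Wei ∩ Yosef: 09:00-11:00.

09:00-11:00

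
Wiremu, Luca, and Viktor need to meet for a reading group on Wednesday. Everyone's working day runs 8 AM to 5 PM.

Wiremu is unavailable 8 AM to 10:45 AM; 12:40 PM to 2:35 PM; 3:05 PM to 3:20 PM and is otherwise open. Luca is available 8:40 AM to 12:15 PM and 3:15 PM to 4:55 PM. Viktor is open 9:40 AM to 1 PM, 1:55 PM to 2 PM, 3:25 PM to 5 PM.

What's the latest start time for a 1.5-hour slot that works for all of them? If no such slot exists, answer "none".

15:25

Wiremu free: 10:45-12:40, 14:35-15:05, 15:20-17:00 (invert busy blocks within the working day).
Luca free: 08:40-12:15, 15:15-16:55.
Viktor free: 09:40-13:00, 13:55-14:00, 15:25-17:00.
Wiremu ∩ Luca: 10:45-12:15, 15:20-16:55.
Wiremu ∩ Luca ∩ Viktor: 10:45-12:15, 15:25-16:55.
The last common window of at least 90 minutes is 15:25-16:55; a 90-minute meeting can start as late as 15:25 and still end by 16:55.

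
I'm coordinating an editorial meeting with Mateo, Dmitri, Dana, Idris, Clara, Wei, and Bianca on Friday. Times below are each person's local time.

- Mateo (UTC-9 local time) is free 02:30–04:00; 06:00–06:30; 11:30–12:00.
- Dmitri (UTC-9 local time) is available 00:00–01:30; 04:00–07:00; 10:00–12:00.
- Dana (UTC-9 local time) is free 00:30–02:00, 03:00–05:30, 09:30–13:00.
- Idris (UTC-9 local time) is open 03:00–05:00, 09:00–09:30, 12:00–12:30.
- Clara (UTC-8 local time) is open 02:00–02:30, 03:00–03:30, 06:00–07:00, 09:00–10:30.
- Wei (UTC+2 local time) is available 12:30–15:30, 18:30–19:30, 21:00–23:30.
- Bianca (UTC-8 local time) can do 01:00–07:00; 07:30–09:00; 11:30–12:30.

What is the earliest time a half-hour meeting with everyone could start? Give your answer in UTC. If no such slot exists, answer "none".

Mateo in UTC: 11:30-13:00, 15:00-15:30, 20:30-21:00 (add 9h to convert from UTC-9).
Dmitri in UTC: 09:00-10:30, 13:00-16:00, 19:00-21:00 (add 9h to convert from UTC-9).
Dana in UTC: 09:30-11:00, 12:00-14:30, 18:30-22:00 (add 9h to convert from UTC-9).
Idris in UTC: 12:00-14:00, 18:00-18:30, 21:00-21:30 (add 9h to convert from UTC-9).
Clara in UTC: 10:00-10:30, 11:00-11:30, 14:00-15:00, 17:00-18:30 (add 8h to convert from UTC-8).
Wei in UTC: 10:30-13:30, 16:30-17:30, 19:00-21:30 (subtract 2h to convert from UTC+2).
Bianca in UTC: 09:00-15:00, 15:30-17:00, 19:30-20:30 (add 8h to convert from UTC-8).
Mateo ∩ Dmitri: 15:00-15:30, 20:30-21:00.
Mateo ∩ Dmitri ∩ Dana: 20:30-21:00.
Mateo ∩ Dmitri ∩ Dana ∩ Idris: ∅.
Mateo ∩ Dmitri ∩ Dana ∩ Idris ∩ Clara: ∅.
Mateo ∩ Dmitri ∩ Dana ∩ Idris ∩ Clara ∩ Wei: ∅.
Mateo ∩ Dmitri ∩ Dana ∩ Idris ∩ Clara ∩ Wei ∩ Bianca: ∅.
There is no time when everyone is free.
No common window is at least 30 minutes long.

none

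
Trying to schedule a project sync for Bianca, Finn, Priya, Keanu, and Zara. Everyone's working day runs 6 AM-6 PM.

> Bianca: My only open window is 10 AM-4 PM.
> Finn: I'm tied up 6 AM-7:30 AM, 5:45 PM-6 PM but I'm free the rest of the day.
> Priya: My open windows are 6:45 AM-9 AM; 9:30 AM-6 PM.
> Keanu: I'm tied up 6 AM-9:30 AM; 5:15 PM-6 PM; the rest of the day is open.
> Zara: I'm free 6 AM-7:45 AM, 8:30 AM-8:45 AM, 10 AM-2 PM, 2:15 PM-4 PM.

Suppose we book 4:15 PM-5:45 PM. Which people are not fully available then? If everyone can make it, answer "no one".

Bianca, Keanu, Zara

Bianca free: 10:00-16:00.
Finn free: 07:30-17:45 (invert busy blocks within the working day).
Priya free: 06:45-09:00, 09:30-18:00.
Keanu free: 09:30-17:15 (invert busy blocks within the working day).
Zara free: 06:00-07:45, 08:30-08:45, 10:00-14:00, 14:15-16:00.
Bianca: not fully free for 16:15-17:45. Finn: free for 16:15-17:45. Priya: free for 16:15-17:45. Keanu: not fully free for 16:15-17:45. Zara: not fully free for 16:15-17:45.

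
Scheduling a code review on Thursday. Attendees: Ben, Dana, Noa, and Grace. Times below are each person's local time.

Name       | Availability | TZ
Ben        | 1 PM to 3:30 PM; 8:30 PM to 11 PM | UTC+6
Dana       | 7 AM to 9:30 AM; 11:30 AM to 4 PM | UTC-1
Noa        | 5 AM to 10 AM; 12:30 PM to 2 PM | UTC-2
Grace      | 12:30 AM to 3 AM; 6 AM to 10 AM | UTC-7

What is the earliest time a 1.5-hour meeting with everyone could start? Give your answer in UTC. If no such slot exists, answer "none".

08:00

Ben in UTC: 07:00-09:30, 14:30-17:00 (subtract 6h to convert from UTC+6).
Dana in UTC: 08:00-10:30, 12:30-17:00 (add 1h to convert from UTC-1).
Noa in UTC: 07:00-12:00, 14:30-16:00 (add 2h to convert from UTC-2).
Grace in UTC: 07:30-10:00, 13:00-17:00 (add 7h to convert from UTC-7).
Ben ∩ Dana: 08:00-09:30, 14:30-17:00.
Ben ∩ Dana ∩ Noa: 08:00-09:30, 14:30-16:00.
Ben ∩ Dana ∩ Noa ∩ Grace: 08:00-09:30, 14:30-16:00.
Those are the intersection windows.
The first common window of at least 90 minutes is 08:00-09:30, so the earliest start is 08:00.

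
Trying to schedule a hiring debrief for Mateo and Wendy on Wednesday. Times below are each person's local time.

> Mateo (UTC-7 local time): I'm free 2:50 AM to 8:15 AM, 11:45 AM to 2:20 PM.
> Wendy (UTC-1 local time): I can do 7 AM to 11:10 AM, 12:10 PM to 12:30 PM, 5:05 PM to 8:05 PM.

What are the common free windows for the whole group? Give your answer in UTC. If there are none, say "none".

Mateo in UTC: 09:50-15:15, 18:45-21:20 (add 7h to convert from UTC-7).
Wendy in UTC: 08:00-12:10, 13:10-13:30, 18:05-21:05 (add 1h to convert from UTC-1).
Mateo ∩ Wendy: 09:50-12:10, 13:10-13:30, 18:45-21:05.

09:50-12:10, 13:10-13:30, 18:45-21:05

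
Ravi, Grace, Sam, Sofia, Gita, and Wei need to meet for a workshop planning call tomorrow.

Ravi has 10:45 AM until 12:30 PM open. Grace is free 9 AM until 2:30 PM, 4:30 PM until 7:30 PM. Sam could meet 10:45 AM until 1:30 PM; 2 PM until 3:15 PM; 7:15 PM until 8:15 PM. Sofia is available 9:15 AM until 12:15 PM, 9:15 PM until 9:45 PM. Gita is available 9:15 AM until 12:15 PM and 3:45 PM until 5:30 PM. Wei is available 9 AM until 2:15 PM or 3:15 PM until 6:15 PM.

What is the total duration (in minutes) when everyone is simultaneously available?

90

Ravi ∩ Grace: 10:45-12:30.
Ravi ∩ Grace ∩ Sam: 10:45-12:30.
Ravi ∩ Grace ∩ Sam ∩ Sofia: 10:45-12:15.
Ravi ∩ Grace ∩ Sam ∩ Sofia ∩ Gita: 10:45-12:15.
Ravi ∩ Grace ∩ Sam ∩ Sofia ∩ Gita ∩ Wei: 10:45-12:15.
That's a single block of 90 minutes.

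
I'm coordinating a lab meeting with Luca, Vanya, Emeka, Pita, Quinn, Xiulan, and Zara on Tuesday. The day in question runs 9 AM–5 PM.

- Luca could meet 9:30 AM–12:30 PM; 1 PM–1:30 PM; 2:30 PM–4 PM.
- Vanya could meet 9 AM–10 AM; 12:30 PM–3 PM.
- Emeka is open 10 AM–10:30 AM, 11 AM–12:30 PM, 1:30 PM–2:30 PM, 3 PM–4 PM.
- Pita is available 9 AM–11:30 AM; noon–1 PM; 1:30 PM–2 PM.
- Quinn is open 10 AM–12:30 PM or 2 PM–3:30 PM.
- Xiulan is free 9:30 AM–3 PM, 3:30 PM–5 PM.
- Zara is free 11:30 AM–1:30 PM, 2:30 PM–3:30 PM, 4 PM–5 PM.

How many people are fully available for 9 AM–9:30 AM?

Vanya and Pita can make the full 09:00-09:30 slot — that's 2.

2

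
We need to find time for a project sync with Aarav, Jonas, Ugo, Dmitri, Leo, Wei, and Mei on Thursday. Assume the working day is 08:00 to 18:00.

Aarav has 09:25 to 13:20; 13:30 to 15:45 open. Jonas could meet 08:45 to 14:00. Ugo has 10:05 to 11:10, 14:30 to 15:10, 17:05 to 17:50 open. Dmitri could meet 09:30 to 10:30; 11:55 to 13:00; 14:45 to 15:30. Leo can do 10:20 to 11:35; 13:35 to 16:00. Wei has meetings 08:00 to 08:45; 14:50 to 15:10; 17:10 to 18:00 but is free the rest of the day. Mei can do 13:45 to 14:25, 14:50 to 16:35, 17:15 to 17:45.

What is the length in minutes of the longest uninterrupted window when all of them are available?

Aarav free: 09:25-13:20, 13:30-15:45.
Jonas free: 08:45-14:00.
Ugo free: 10:05-11:10, 14:30-15:10, 17:05-17:50.
Dmitri free: 09:30-10:30, 11:55-13:00, 14:45-15:30.
Leo free: 10:20-11:35, 13:35-16:00.
Wei free: 08:45-14:50, 15:10-17:10 (invert busy blocks within the working day).
Mei free: 13:45-14:25, 14:50-16:35, 17:15-17:45.
Aarav ∩ Jonas: 09:25-13:20, 13:30-14:00.
Aarav ∩ Jonas ∩ Ugo: 10:05-11:10.
Aarav ∩ Jonas ∩ Ugo ∩ Dmitri: 10:05-10:30.
Aarav ∩ Jonas ∩ Ugo ∩ Dmitri ∩ Leo: 10:20-10:30.
Aarav ∩ Jonas ∩ Ugo ∩ Dmitri ∩ Leo ∩ Wei: 10:20-10:30.
Aarav ∩ Jonas ∩ Ugo ∩ Dmitri ∩ Leo ∩ Wei ∩ Mei: ∅.
There is no time when everyone is free.
No common window exists, so the longest block is 0 minutes.

0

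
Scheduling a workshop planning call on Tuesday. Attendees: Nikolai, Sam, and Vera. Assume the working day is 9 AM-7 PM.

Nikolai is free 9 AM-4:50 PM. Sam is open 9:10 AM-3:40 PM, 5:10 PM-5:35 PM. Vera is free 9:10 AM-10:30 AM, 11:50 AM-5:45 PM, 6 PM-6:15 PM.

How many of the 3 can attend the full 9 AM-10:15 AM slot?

1

Nikolai can make the full 09:00-10:15 slot — that's 1.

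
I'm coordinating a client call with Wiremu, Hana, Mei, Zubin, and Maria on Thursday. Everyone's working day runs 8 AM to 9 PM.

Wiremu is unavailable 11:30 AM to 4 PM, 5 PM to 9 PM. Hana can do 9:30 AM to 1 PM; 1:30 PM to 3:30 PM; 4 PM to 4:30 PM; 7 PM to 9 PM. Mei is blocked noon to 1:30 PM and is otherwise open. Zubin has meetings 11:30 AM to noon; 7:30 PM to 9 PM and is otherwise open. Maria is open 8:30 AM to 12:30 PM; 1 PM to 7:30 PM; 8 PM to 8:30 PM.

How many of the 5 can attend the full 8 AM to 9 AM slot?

Wiremu free: 08:00-11:30, 16:00-17:00 (invert busy blocks within the working day).
Hana free: 09:30-13:00, 13:30-15:30, 16:00-16:30, 19:00-21:00.
Mei free: 08:00-12:00, 13:30-21:00 (invert busy blocks within the working day).
Zubin free: 08:00-11:30, 12:00-19:30 (invert busy blocks within the working day).
Maria free: 08:30-12:30, 13:00-19:30, 20:00-20:30.
Wiremu, Mei, and Zubin can make the full 08:00-09:00 slot — that's 3.

3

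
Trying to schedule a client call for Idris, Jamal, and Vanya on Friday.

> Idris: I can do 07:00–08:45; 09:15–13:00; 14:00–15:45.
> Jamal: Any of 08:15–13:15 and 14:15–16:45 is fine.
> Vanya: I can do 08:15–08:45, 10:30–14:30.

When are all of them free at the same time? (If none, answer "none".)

Idris ∩ Jamal: 08:15-08:45, 09:15-13:00, 14:15-15:45.
Idris ∩ Jamal ∩ Vanya: 08:15-08:45, 10:30-13:00, 14:15-14:30.

08:15-08:45, 10:30-13:00, 14:15-14:30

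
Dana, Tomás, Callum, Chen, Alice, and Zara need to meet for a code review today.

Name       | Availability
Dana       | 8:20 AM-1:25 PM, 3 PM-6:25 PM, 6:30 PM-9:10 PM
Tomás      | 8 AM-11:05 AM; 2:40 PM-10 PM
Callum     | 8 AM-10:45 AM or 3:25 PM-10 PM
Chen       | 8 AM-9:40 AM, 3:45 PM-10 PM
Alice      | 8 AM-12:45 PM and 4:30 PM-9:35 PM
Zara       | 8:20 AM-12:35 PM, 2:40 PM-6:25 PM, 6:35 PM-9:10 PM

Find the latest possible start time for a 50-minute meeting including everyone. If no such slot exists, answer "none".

Dana ∩ Tomás: 08:20-11:05, 15:00-18:25, 18:30-21:10.
Dana ∩ Tomás ∩ Callum: 08:20-10:45, 15:25-18:25, 18:30-21:10.
Dana ∩ Tomás ∩ Callum ∩ Chen: 08:20-09:40, 15:45-18:25, 18:30-21:10.
Dana ∩ Tomás ∩ Callum ∩ Chen ∩ Alice: 08:20-09:40, 16:30-18:25, 18:30-21:10.
Dana ∩ Tomás ∩ Callum ∩ Chen ∩ Alice ∩ Zara: 08:20-09:40, 16:30-18:25, 18:35-21:10.
So the common availability across everyone is 08:20-09:40, 16:30-18:25, 18:35-21:10.
The last common window of at least 50 minutes is 18:35-21:10; a 50-minute meeting can start as late as 20:20 and still end by 21:10.

20:20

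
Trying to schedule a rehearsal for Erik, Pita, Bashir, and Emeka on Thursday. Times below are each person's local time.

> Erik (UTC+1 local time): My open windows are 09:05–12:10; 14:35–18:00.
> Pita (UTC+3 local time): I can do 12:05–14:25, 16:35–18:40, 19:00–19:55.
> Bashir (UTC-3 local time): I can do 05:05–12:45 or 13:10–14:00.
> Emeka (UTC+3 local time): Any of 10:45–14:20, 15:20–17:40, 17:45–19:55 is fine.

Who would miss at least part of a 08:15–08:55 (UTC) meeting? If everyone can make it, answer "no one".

Pita

Erik in UTC: 08:05-11:10, 13:35-17:00 (subtract 1h to convert from UTC+1).
Pita in UTC: 09:05-11:25, 13:35-15:40, 16:00-16:55 (subtract 3h to convert from UTC+3).
Bashir in UTC: 08:05-15:45, 16:10-17:00 (add 3h to convert from UTC-3).
Emeka in UTC: 07:45-11:20, 12:20-14:40, 14:45-16:55 (subtract 3h to convert from UTC+3).
Erik: free for 08:15-08:55. Pita: not fully free for 08:15-08:55. Bashir: free for 08:15-08:55. Emeka: free for 08:15-08:55.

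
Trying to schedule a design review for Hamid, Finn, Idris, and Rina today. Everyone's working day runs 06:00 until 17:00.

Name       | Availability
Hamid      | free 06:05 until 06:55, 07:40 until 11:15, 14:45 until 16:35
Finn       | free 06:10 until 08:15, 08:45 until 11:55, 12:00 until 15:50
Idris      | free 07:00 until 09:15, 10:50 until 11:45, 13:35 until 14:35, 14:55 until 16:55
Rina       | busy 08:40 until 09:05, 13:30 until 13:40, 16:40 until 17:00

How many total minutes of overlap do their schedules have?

125

Hamid free: 06:05-06:55, 07:40-11:15, 14:45-16:35.
Finn free: 06:10-08:15, 08:45-11:55, 12:00-15:50.
Idris free: 07:00-09:15, 10:50-11:45, 13:35-14:35, 14:55-16:55.
Rina free: 06:00-08:40, 09:05-13:30, 13:40-16:40 (invert busy blocks within the working day).
Hamid ∩ Finn: 06:10-06:55, 07:40-08:15, 08:45-11:15, 14:45-15:50.
Hamid ∩ Finn ∩ Idris: 07:40-08:15, 08:45-09:15, 10:50-11:15, 14:55-15:50.
Hamid ∩ Finn ∩ Idris ∩ Rina: 07:40-08:15, 09:05-09:15, 10:50-11:15, 14:55-15:50.
Summing the common windows: 35 + 10 + 25 + 55 = 125 minutes.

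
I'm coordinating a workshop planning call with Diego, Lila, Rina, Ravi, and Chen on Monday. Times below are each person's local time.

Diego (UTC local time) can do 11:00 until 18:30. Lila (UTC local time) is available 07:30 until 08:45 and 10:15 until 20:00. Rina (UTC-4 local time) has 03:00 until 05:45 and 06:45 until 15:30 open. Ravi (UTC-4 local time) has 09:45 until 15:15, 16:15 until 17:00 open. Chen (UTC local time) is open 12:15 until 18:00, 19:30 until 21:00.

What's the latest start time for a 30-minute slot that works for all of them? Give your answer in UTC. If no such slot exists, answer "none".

Diego in UTC: 11:00-18:30.
Lila in UTC: 07:30-08:45, 10:15-20:00.
Rina in UTC: 07:00-09:45, 10:45-19:30 (add 4h to convert from UTC-4).
Ravi in UTC: 13:45-19:15, 20:15-21:00 (add 4h to convert from UTC-4).
Chen in UTC: 12:15-18:00, 19:30-21:00.
Diego ∩ Lila: 11:00-18:30.
Diego ∩ Lila ∩ Rina: 11:00-18:30.
Diego ∩ Lila ∩ Rina ∩ Ravi: 13:45-18:30.
Diego ∩ Lila ∩ Rina ∩ Ravi ∩ Chen: 13:45-18:00.
So the common availability across everyone is 13:45-18:00.
The last common window of at least 30 minutes is 13:45-18:00; a 30-minute meeting can start as late as 17:30 and still end by 18:00.

17:30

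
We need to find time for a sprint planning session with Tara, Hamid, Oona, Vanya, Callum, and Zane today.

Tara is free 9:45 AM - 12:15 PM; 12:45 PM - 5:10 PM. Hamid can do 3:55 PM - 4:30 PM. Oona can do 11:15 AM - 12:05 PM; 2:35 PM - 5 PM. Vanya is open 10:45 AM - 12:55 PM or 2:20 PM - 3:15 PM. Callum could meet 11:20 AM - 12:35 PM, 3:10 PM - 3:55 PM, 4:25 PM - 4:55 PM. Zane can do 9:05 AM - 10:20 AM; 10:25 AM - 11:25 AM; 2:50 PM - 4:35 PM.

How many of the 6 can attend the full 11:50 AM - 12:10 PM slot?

Tara, Vanya, and Callum can make the full 11:50-12:10 slot — that's 3.

3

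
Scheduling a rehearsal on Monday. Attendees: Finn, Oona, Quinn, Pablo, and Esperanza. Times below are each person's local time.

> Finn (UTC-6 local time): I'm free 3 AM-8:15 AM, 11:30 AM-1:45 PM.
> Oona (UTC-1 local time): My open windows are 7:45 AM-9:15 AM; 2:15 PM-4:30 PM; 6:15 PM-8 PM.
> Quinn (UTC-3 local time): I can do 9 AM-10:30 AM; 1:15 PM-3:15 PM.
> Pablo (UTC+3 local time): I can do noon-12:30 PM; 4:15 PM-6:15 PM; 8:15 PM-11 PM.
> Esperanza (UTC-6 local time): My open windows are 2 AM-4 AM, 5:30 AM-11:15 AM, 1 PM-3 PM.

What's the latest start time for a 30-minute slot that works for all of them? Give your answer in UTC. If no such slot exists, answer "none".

Finn in UTC: 09:00-14:15, 17:30-19:45 (add 6h to convert from UTC-6).
Oona in UTC: 08:45-10:15, 15:15-17:30, 19:15-21:00 (add 1h to convert from UTC-1).
Quinn in UTC: 12:00-13:30, 16:15-18:15 (add 3h to convert from UTC-3).
Pablo in UTC: 09:00-09:30, 13:15-15:15, 17:15-20:00 (subtract 3h to convert from UTC+3).
Esperanza in UTC: 08:00-10:00, 11:30-17:15, 19:00-21:00 (add 6h to convert from UTC-6).
Finn ∩ Oona: 09:00-10:15, 19:15-19:45.
Finn ∩ Oona ∩ Quinn: ∅.
Finn ∩ Oona ∩ Quinn ∩ Pablo: ∅.
Finn ∩ Oona ∩ Quinn ∩ Pablo ∩ Esperanza: ∅.
There is no time when everyone is free.
No common window is at least 30 minutes long.

none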